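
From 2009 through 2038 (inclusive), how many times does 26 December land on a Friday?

4

Day of week of December 26 in each year:
2009: Sat, 2010: Sun, 2011: Mon, 2012: Wed, 2013: Thu, 2014: Fri ✓, 2015: Sat, 2016: Mon, 2017: Tue, 2018: Wed, 2019: Thu, 2020: Sat, 2021: Sun, 2022: Mon, 2023: Tue, 2024: Thu, 2025: Fri ✓, 2026: Sat, 2027: Sun, 2028: Tue, 2029: Wed, 2030: Thu, 2031: Fri ✓, 2032: Sun, 2033: Mon, 2034: Tue, 2035: Wed, 2036: Fri ✓, 2037: Sat, 2038: Sun
Fridays: 2014, 2025, 2031, 2036.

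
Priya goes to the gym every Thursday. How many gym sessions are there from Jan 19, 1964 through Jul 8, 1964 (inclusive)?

24 Thursdays

Jan 19, 1964 is a Sunday.
That's 172 days from start to end, counting both.
172 = 7 × 24 + 4, so there are 24 full weeks plus 4 extra days.
Each full week contributes one Thursday: 24 so far.
The 4 extra days are Sunday, Monday, Tuesday, Wednesday — none qualify.
Total: 24 + 0 = 24.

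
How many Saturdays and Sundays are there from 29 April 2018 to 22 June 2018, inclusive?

15

29 April 2018 is a Sunday.
From 29 April 2018 to 22 June 2018 is 55 days inclusive.
55 = 7 × 7 + 6, so there are 7 full weeks plus 6 extra days.
Each full week contributes 2 weekend days (Sat, Sun): 7 × 2 = 14.
The 6 extra days are Sunday, Monday, Tuesday, Wednesday, Thursday, Friday — 1 of them qualifies.
Total: 14 + 1 = 15.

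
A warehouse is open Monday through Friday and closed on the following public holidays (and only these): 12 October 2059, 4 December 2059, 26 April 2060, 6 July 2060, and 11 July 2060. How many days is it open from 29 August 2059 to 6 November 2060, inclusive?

308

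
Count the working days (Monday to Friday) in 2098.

January 1, 2098 is a Wednesday.
The range spans 365 days (inclusive of both endpoints).
365 = 7 × 52 + 1, so there are 52 full weeks plus 1 extra day.
Each full week contributes 5 weekdays (Mon–Fri): 52 × 5 = 260.
The 1 extra day is Wednesday — 1 of them qualifies.
Total: 260 + 1 = 261.

261 weekdays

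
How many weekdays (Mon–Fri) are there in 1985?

January 1, 1985 is a Tuesday.
The range spans 365 days (inclusive of both endpoints).
365 = 7 × 52 + 1, so there are 52 full weeks plus 1 extra day.
Each full week contributes 5 weekdays (Mon–Fri): 52 × 5 = 260.
The 1 extra day is Tuesday — 1 of them qualifies.
Total: 260 + 1 = 261.

261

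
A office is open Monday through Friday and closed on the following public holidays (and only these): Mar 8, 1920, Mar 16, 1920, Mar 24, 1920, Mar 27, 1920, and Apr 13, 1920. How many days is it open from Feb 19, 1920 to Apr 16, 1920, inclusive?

38 working days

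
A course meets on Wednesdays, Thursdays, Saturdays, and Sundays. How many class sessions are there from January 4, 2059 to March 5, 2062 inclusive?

January 4, 2059 is a Saturday.
That's 1157 days from start to end, counting both.
1157 = 7 × 165 + 2, so there are 165 full weeks plus 2 extra days.
Each full week contributes 4 days from the set (Wed, Thu, Sat, Sun): 165 × 4 = 660.
The 2 extra days are Saturday, Sunday — 2 of them qualify.
Total: 660 + 2 = 662.

662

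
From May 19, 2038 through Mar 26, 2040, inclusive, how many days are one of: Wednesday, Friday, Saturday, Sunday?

May 19, 2038 is a Wednesday.
The range spans 678 days (inclusive of both endpoints).
678 = 7 × 96 + 6, so there are 96 full weeks plus 6 extra days.
Each full week contributes 4 days from the set (Wed, Fri, Sat, Sun): 96 × 4 = 384.
The 6 extra days are Wednesday, Thursday, Friday, Saturday, Sunday, Monday — 4 of them qualify.
Total: 384 + 4 = 388.

388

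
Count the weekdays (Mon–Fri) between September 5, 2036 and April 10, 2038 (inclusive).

416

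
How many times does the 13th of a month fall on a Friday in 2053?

1

The 13th falls on a Friday when the month's 13th has weekday Fri.
Jan 13 is Mon; Feb 13 is Thu; Mar 13 is Thu; Apr 13 is Sun; May 13 is Tue; Jun 13 is Fri ✓; Jul 13 is Sun; Aug 13 is Wed; Sep 13 is Sat; Oct 13 is Mon; Nov 13 is Thu; Dec 13 is Sat.
Friday the 13ths: Jun.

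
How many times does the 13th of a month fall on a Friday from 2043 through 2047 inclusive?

10

Friday-the-13ths by year:
2043: Feb, Mar, Nov
2044: May
2045: Jan, Oct
2046: Apr, Jul
2047: Sep, Dec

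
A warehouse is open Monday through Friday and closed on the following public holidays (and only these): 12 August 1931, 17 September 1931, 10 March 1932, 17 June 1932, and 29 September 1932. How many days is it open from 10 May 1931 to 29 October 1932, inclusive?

380 business days

10 May 1931 is a Sunday.
That's 539 days from start to end, counting both.
539 = 7 × 77, so the span is exactly 77 full weeks.
Each full week contributes 5 weekdays (Mon–Fri): 77 × 5 = 385.
Holidays: 12 August 1931 (Wed); 17 September 1931 (Thu); 10 March 1932 (Thu); 17 June 1932 (Fri); 29 September 1932 (Thu).
All 5 holidays fall on weekdays, so subtract 5.
Business days: 385 − 5 = 380.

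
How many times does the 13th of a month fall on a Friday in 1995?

2

The 13th falls on a Friday when the month's 13th has weekday Fri.
Jan 13 is Fri ✓; Feb 13 is Mon; Mar 13 is Mon; Apr 13 is Thu; May 13 is Sat; Jun 13 is Tue; Jul 13 is Thu; Aug 13 is Sun; Sep 13 is Wed; Oct 13 is Fri ✓; Nov 13 is Mon; Dec 13 is Wed.
Friday the 13ths: Jan, Oct.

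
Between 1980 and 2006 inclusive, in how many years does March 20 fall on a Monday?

4

Day of week of March 20 in each year:
1980: Thu, 1981: Fri, 1982: Sat, 1983: Sun, 1984: Tue, 1985: Wed, 1986: Thu, 1987: Fri, 1988: Sun, 1989: Mon ✓, 1990: Tue, 1991: Wed, 1992: Fri, 1993: Sat, 1994: Sun, 1995: Mon ✓, 1996: Wed, 1997: Thu, 1998: Fri, 1999: Sat, 2000: Mon ✓, 2001: Tue, 2002: Wed, 2003: Thu, 2004: Sat, 2005: Sun, 2006: Mon ✓
Mondays: 1989, 1995, 2000, 2006.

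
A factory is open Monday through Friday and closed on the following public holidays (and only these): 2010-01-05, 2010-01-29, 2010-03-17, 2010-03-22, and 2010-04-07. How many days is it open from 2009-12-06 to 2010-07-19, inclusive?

2009-12-06 is a Sunday.
That's 226 days from start to end, counting both.
226 = 7 × 32 + 2, so there are 32 full weeks plus 2 extra days.
Each full week contributes 5 weekdays (Mon–Fri): 32 × 5 = 160.
The 2 extra days are Sunday, Monday — 1 of them qualifies.
Total: 160 + 1 = 161.
Holidays: 2010-01-05 (Tue); 2010-01-29 (Fri); 2010-03-17 (Wed); 2010-03-22 (Mon); 2010-04-07 (Wed).
All 5 holidays fall on weekdays, so subtract 5.
Business days: 161 − 5 = 156.

156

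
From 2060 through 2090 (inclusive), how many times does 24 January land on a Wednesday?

Day of week of January 24 in each year:
2060: Sat, 2061: Mon, 2062: Tue, 2063: Wed ✓, 2064: Thu, 2065: Sat, 2066: Sun, 2067: Mon, 2068: Tue, 2069: Thu, 2070: Fri, 2071: Sat, 2072: Sun, 2073: Tue, 2074: Wed ✓, 2075: Thu, 2076: Fri, 2077: Sun, 2078: Mon, 2079: Tue, 2080: Wed ✓, 2081: Fri, 2082: Sat, 2083: Sun, 2084: Mon, 2085: Wed ✓, 2086: Thu, 2087: Fri, 2088: Sat, 2089: Mon, 2090: Tue
Wednesdays: 2063, 2074, 2080, 2085.

4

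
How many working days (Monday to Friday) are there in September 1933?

Sep 1, 1933 is a Friday.
The range spans 30 days (inclusive of both endpoints).
30 = 7 × 4 + 2, so there are 4 full weeks plus 2 extra days.
Each full week contributes 5 weekdays (Mon–Fri): 4 × 5 = 20.
The 2 extra days are Fri, Sat — 1 of them qualifies.
Total: 20 + 1 = 21.

21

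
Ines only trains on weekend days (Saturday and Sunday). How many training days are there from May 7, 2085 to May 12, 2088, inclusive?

314

May 7, 2085 is a Monday.
That's 1102 days from start to end, counting both.
1102 = 7 × 157 + 3, so there are 157 full weeks plus 3 extra days.
Each full week contributes 2 weekend days (Sat, Sun): 157 × 2 = 314.
The 3 extra days are Mon, Tue, Wed — none qualify.
Total: 314 + 0 = 314.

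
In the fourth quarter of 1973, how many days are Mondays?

1973-10-01 is a Monday.
That's 92 days from start to end, counting both.
92 = 7 × 13 + 1, so there are 13 full weeks plus 1 extra day.
Each full week contributes one Monday: 13 so far.
The 1 extra day is Monday — 1 of them qualifies.
Total: 13 + 1 = 14.

14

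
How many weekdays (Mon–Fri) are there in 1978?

260 weekdays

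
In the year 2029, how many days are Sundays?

52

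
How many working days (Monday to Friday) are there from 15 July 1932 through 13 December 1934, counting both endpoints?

630

15 July 1932 is a Friday.
That's 882 days from start to end, counting both.
882 = 7 × 126, so the span is exactly 126 full weeks.
Each full week contributes 5 weekdays (Mon–Fri): 126 × 5 = 630.
Total: 630.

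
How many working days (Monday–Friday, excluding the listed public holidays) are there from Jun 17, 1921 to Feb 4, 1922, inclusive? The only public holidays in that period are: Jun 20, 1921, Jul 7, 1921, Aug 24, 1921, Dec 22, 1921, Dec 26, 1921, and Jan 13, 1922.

Jun 17, 1921 is a Friday.
From Jun 17, 1921 to Feb 4, 1922 is 233 days inclusive.
233 = 7 × 33 + 2, so there are 33 full weeks plus 2 extra days.
Each full week contributes 5 weekdays (Mon–Fri): 33 × 5 = 165.
The 2 extra days are Friday, Saturday — 1 of them qualifies.
Total: 165 + 1 = 166.
Holidays: Jun 20, 1921 (Mon); Jul 7, 1921 (Thu); Aug 24, 1921 (Wed); Dec 22, 1921 (Thu); Dec 26, 1921 (Mon); Jan 13, 1922 (Fri).
All 6 holidays fall on weekdays, so subtract 6.
Business days: 166 − 6 = 160.

160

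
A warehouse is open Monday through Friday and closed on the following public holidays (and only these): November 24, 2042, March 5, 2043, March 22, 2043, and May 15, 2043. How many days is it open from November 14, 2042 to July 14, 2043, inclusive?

170

November 14, 2042 is a Friday.
The range spans 243 days (inclusive of both endpoints).
243 = 7 × 34 + 5, so there are 34 full weeks plus 5 extra days.
Each full week contributes 5 weekdays (Mon–Fri): 34 × 5 = 170.
The 5 extra days are Fri, Sat, Sun, Mon, Tue — 3 of them qualify.
Total: 170 + 3 = 173.
Holidays: November 24, 2042 (Mon); March 5, 2043 (Thu); March 22, 2043 (Sun); May 15, 2043 (Fri).
3 of the 4 holidays fall on weekdays; the rest are weekends and were already excluded.
Business days: 173 − 3 = 170.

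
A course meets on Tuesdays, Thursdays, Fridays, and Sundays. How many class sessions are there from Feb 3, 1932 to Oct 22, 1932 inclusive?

Feb 3, 1932 is a Wednesday.
From Feb 3, 1932 to Oct 22, 1932 is 263 days inclusive.
263 = 7 × 37 + 4, so there are 37 full weeks plus 4 extra days.
Each full week contributes 4 days from the set (Tue, Thu, Fri, Sun): 37 × 4 = 148.
The 4 extra days are Wednesday, Thursday, Friday, Saturday — 2 of them qualify.
Total: 148 + 2 = 150.

150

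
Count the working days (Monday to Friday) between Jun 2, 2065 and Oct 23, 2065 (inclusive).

Jun 2, 2065 is a Tuesday.
That's 144 days from start to end, counting both.
144 = 7 × 20 + 4, so there are 20 full weeks plus 4 extra days.
Each full week contributes 5 weekdays (Mon–Fri): 20 × 5 = 100.
The 4 extra days are Tuesday, Wednesday, Thursday, Friday — 4 of them qualify.
Total: 100 + 4 = 104.

104 weekdays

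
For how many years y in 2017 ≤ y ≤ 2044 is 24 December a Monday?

4

Day of week of December 24 in each year:
2017: Sun, 2018: Mon ✓, 2019: Tue, 2020: Thu, 2021: Fri, 2022: Sat, 2023: Sun, 2024: Tue, 2025: Wed, 2026: Thu, 2027: Fri, 2028: Sun, 2029: Mon ✓, 2030: Tue, 2031: Wed, 2032: Fri, 2033: Sat, 2034: Sun, 2035: Mon ✓, 2036: Wed, 2037: Thu, 2038: Fri, 2039: Sat, 2040: Mon ✓, 2041: Tue, 2042: Wed, 2043: Thu, 2044: Sat
Mondays: 2018, 2029, 2035, 2040.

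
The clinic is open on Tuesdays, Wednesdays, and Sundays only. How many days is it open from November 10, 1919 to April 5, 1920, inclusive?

63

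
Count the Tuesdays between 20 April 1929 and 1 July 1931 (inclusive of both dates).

115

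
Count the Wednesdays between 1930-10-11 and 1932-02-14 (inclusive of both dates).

70 Wednesdays

1930-10-11 is a Saturday.
That's 492 days from start to end, counting both.
492 = 7 × 70 + 2, so there are 70 full weeks plus 2 extra days.
Each full week contributes one Wednesday: 70 so far.
The 2 extra days are Saturday, Sunday — none qualify.
Total: 70 + 0 = 70.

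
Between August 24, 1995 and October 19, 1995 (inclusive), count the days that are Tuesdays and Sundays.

August 24, 1995 is a Thursday.
From August 24, 1995 to October 19, 1995 is 57 days inclusive.
57 = 7 × 8 + 1, so there are 8 full weeks plus 1 extra day.
Each full week contributes 2 days from the set (Tue, Sun): 8 × 2 = 16.
The 1 extra day is Thu — none qualify.
Total: 16 + 0 = 16.

16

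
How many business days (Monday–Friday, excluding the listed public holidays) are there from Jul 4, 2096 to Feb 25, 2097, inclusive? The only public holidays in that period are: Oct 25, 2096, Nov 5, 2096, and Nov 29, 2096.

166

Jul 4, 2096 is a Wednesday.
The range spans 237 days (inclusive of both endpoints).
237 = 7 × 33 + 6, so there are 33 full weeks plus 6 extra days.
Each full week contributes 5 weekdays (Mon–Fri): 33 × 5 = 165.
The 6 extra days are Wednesday, Thursday, Friday, Saturday, Sunday, Monday — 4 of them qualify.
Total: 165 + 4 = 169.
Holidays: Oct 25, 2096 (Thu); Nov 5, 2096 (Mon); Nov 29, 2096 (Thu).
All 3 holidays fall on weekdays, so subtract 3.
Business days: 169 − 3 = 166.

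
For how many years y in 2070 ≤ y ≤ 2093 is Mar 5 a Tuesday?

3

Day of week of March 5 in each year:
2070: Wed, 2071: Thu, 2072: Sat, 2073: Sun, 2074: Mon, 2075: Tue ✓, 2076: Thu, 2077: Fri, 2078: Sat, 2079: Sun, 2080: Tue ✓, 2081: Wed, 2082: Thu, 2083: Fri, 2084: Sun, 2085: Mon, 2086: Tue ✓, 2087: Wed, 2088: Fri, 2089: Sat, 2090: Sun, 2091: Mon, 2092: Wed, 2093: Thu
Tuesdays: 2075, 2080, 2086.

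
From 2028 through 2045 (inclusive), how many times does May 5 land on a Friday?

3

Day of week of May 5 in each year:
2028: Fri ✓, 2029: Sat, 2030: Sun, 2031: Mon, 2032: Wed, 2033: Thu, 2034: Fri ✓, 2035: Sat, 2036: Mon, 2037: Tue, 2038: Wed, 2039: Thu, 2040: Sat, 2041: Sun, 2042: Mon, 2043: Tue, 2044: Thu, 2045: Fri ✓
Fridays: 2028, 2034, 2045.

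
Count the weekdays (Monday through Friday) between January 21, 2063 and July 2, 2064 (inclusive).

378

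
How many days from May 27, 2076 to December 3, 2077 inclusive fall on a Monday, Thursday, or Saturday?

238

May 27, 2076 is a Wednesday.
From May 27, 2076 to December 3, 2077 is 556 days inclusive.
556 = 7 × 79 + 3, so there are 79 full weeks plus 3 extra days.
Each full week contributes 3 days from the set (Mon, Thu, Sat): 79 × 3 = 237.
The 3 extra days are Wed, Thu, Fri — 1 of them qualifies.
Total: 237 + 1 = 238.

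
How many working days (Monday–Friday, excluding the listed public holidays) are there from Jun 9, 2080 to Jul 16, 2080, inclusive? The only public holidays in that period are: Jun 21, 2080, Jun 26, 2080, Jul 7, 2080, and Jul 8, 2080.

24

Jun 9, 2080 is a Sunday.
From Jun 9, 2080 to Jul 16, 2080 is 38 days inclusive.
38 = 7 × 5 + 3, so there are 5 full weeks plus 3 extra days.
Each full week contributes 5 weekdays (Mon–Fri): 5 × 5 = 25.
The 3 extra days are Sunday, Monday, Tuesday — 2 of them qualify.
Total: 25 + 2 = 27.
Holidays: Jun 21, 2080 (Fri); Jun 26, 2080 (Wed); Jul 7, 2080 (Sun); Jul 8, 2080 (Mon).
3 of the 4 holidays fall on weekdays; the rest are weekends and were already excluded.
Business days: 27 − 3 = 24.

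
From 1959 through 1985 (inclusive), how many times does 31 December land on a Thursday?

Day of week of December 31 in each year:
1959: Thu ✓, 1960: Sat, 1961: Sun, 1962: Mon, 1963: Tue, 1964: Thu ✓, 1965: Fri, 1966: Sat, 1967: Sun, 1968: Tue, 1969: Wed, 1970: Thu ✓, 1971: Fri, 1972: Sun, 1973: Mon, 1974: Tue, 1975: Wed, 1976: Fri, 1977: Sat, 1978: Sun, 1979: Mon, 1980: Wed, 1981: Thu ✓, 1982: Fri, 1983: Sat, 1984: Mon, 1985: Tue
Thursdays: 1959, 1964, 1970, 1981.

4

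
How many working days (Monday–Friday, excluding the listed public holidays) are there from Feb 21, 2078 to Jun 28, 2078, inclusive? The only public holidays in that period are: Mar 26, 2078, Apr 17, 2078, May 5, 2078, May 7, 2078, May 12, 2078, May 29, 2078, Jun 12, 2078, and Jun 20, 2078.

Feb 21, 2078 is a Monday.
The range spans 128 days (inclusive of both endpoints).
128 = 7 × 18 + 2, so there are 18 full weeks plus 2 extra days.
Each full week contributes 5 weekdays (Mon–Fri): 18 × 5 = 90.
The 2 extra days are Monday, Tuesday — 2 of them qualify.
Total: 90 + 2 = 92.
Holidays: Mar 26, 2078 (Sat); Apr 17, 2078 (Sun); May 5, 2078 (Thu); May 7, 2078 (Sat); May 12, 2078 (Thu); May 29, 2078 (Sun); Jun 12, 2078 (Sun); Jun 20, 2078 (Mon).
3 of the 8 holidays fall on weekdays; the rest are weekends and were already excluded.
Business days: 92 − 3 = 89.

89 working days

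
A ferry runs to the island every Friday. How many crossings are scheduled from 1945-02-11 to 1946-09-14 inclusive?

83

1945-02-11 is a Sunday.
From 1945-02-11 to 1946-09-14 is 581 days inclusive.
581 = 7 × 83, so the span is exactly 83 full weeks.
Each full week contributes one Friday: 83 so far.
Total: 83.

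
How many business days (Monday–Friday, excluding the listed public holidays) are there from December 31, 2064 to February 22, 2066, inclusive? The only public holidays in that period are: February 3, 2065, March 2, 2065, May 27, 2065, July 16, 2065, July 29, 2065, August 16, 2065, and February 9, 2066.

December 31, 2064 is a Wednesday.
The range spans 419 days (inclusive of both endpoints).
419 = 7 × 59 + 6, so there are 59 full weeks plus 6 extra days.
Each full week contributes 5 weekdays (Mon–Fri): 59 × 5 = 295.
The 6 extra days are Wed, Thu, Fri, Sat, Sun, Mon — 4 of them qualify.
Total: 295 + 4 = 299.
Holidays: February 3, 2065 (Tue); March 2, 2065 (Mon); May 27, 2065 (Wed); July 16, 2065 (Thu); July 29, 2065 (Wed); August 16, 2065 (Sun); February 9, 2066 (Tue).
6 of the 7 holidays fall on weekdays; the rest are weekends and were already excluded.
Business days: 299 − 6 = 293.

293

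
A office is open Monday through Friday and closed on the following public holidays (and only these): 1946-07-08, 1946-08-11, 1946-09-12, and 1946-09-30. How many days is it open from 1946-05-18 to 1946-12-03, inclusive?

139 business days

1946-05-18 is a Saturday.
From 1946-05-18 to 1946-12-03 is 200 days inclusive.
200 = 7 × 28 + 4, so there are 28 full weeks plus 4 extra days.
Each full week contributes 5 weekdays (Mon–Fri): 28 × 5 = 140.
The 4 extra days are Sat, Sun, Mon, Tue — 2 of them qualify.
Total: 140 + 2 = 142.
Holidays: 1946-07-08 (Mon); 1946-08-11 (Sun); 1946-09-12 (Thu); 1946-09-30 (Mon).
3 of the 4 holidays fall on weekdays; the rest are weekends and were already excluded.
Business days: 142 − 3 = 139.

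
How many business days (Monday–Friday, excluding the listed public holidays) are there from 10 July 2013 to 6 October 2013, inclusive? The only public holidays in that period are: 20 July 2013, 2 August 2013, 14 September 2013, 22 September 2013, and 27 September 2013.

61

10 July 2013 is a Wednesday.
The range spans 89 days (inclusive of both endpoints).
89 = 7 × 12 + 5, so there are 12 full weeks plus 5 extra days.
Each full week contributes 5 weekdays (Mon–Fri): 12 × 5 = 60.
The 5 extra days are Wednesday, Thursday, Friday, Saturday, Sunday — 3 of them qualify.
Total: 60 + 3 = 63.
Holidays: 20 July 2013 (Sat); 2 August 2013 (Fri); 14 September 2013 (Sat); 22 September 2013 (Sun); 27 September 2013 (Fri).
2 of the 5 holidays fall on weekdays; the rest are weekends and were already excluded.
Business days: 63 − 2 = 61.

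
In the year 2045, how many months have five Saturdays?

4

A month has five Saturdays exactly when Saturday falls within its first (length − 28) days.
Jan: 31 days, starts Sun → 5 of Sun, Mon, Tue
Feb: 28 days, starts Wed → 5 of (none)
Mar: 31 days, starts Wed → 5 of Wed, Thu, Fri
Apr: 30 days, starts Sat → 5 of Sat, Sun ✓
May: 31 days, starts Mon → 5 of Mon, Tue, Wed
Jun: 30 days, starts Thu → 5 of Thu, Fri
Jul: 31 days, starts Sat → 5 of Sat, Sun, Mon ✓
Aug: 31 days, starts Tue → 5 of Tue, Wed, Thu
Sep: 30 days, starts Fri → 5 of Fri, Sat ✓
Oct: 31 days, starts Sun → 5 of Sun, Mon, Tue
Nov: 30 days, starts Wed → 5 of Wed, Thu
Dec: 31 days, starts Fri → 5 of Fri, Sat, Sun ✓
Months with five Saturdays: Apr, Jul, Sep, Dec.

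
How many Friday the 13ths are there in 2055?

The 13th falls on a Friday when the month's 13th has weekday Fri.
Jan 13 is Wed; Feb 13 is Sat; Mar 13 is Sat; Apr 13 is Tue; May 13 is Thu; Jun 13 is Sun; Jul 13 is Tue; Aug 13 is Fri ✓; Sep 13 is Mon; Oct 13 is Wed; Nov 13 is Sat; Dec 13 is Mon.
Friday the 13ths: Aug.

1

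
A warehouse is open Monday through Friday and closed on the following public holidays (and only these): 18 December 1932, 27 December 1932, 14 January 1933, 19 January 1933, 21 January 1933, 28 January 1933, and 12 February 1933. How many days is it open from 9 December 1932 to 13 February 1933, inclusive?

9 December 1932 is a Friday.
From 9 December 1932 to 13 February 1933 is 67 days inclusive.
67 = 7 × 9 + 4, so there are 9 full weeks plus 4 extra days.
Each full week contributes 5 weekdays (Mon–Fri): 9 × 5 = 45.
The 4 extra days are Fri, Sat, Sun, Mon — 2 of them qualify.
Total: 45 + 2 = 47.
Holidays: 18 December 1932 (Sun); 27 December 1932 (Tue); 14 January 1933 (Sat); 19 January 1933 (Thu); 21 January 1933 (Sat); 28 January 1933 (Sat); 12 February 1933 (Sun).
2 of the 7 holidays fall on weekdays; the rest are weekends and were already excluded.
Business days: 47 − 2 = 45.

45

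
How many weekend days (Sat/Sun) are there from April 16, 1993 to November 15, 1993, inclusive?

April 16, 1993 is a Friday.
That's 214 days from start to end, counting both.
214 = 7 × 30 + 4, so there are 30 full weeks plus 4 extra days.
Each full week contributes 2 weekend days (Sat, Sun): 30 × 2 = 60.
The 4 extra days are Friday, Saturday, Sunday, Monday — 2 of them qualify.
Total: 60 + 2 = 62.

62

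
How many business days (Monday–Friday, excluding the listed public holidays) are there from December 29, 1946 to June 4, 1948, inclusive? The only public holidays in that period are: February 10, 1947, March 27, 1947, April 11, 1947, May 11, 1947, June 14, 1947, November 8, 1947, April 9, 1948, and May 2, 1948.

December 29, 1946 is a Sunday.
That's 524 days from start to end, counting both.
524 = 7 × 74 + 6, so there are 74 full weeks plus 6 extra days.
Each full week contributes 5 weekdays (Mon–Fri): 74 × 5 = 370.
The 6 extra days are Sunday, Monday, Tuesday, Wednesday, Thursday, Friday — 5 of them qualify.
Total: 370 + 5 = 375.
Holidays: February 10, 1947 (Mon); March 27, 1947 (Thu); April 11, 1947 (Fri); May 11, 1947 (Sun); June 14, 1947 (Sat); November 8, 1947 (Sat); April 9, 1948 (Fri); May 2, 1948 (Sun).
4 of the 8 holidays fall on weekdays; the rest are weekends and were already excluded.
Business days: 375 − 4 = 371.

371 business days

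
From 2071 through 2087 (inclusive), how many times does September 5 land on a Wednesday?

2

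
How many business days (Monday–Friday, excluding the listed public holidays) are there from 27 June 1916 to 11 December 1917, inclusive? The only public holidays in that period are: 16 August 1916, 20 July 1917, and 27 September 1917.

27 June 1916 is a Tuesday.
From 27 June 1916 to 11 December 1917 is 533 days inclusive.
533 = 7 × 76 + 1, so there are 76 full weeks plus 1 extra day.
Each full week contributes 5 weekdays (Mon–Fri): 76 × 5 = 380.
The 1 extra day is Tue — 1 of them qualifies.
Total: 380 + 1 = 381.
Holidays: 16 August 1916 (Wed); 20 July 1917 (Fri); 27 September 1917 (Thu).
All 3 holidays fall on weekdays, so subtract 3.
Business days: 381 − 3 = 378.

378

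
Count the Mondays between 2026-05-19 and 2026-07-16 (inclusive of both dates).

8

2026-05-19 is a Tuesday.
The range spans 59 days (inclusive of both endpoints).
59 = 7 × 8 + 3, so there are 8 full weeks plus 3 extra days.
Each full week contributes one Monday: 8 so far.
The 3 extra days are Tue, Wed, Thu — none qualify.
Total: 8 + 0 = 8.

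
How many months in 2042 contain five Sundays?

A month has five Sundays exactly when Sunday falls within its first (length − 28) days.
Jan: 31 days, starts Wed → 5 of Wed, Thu, Fri
Feb: 28 days, starts Sat → 5 of (none)
Mar: 31 days, starts Sat → 5 of Sat, Sun, Mon ✓
Apr: 30 days, starts Tue → 5 of Tue, Wed
May: 31 days, starts Thu → 5 of Thu, Fri, Sat
Jun: 30 days, starts Sun → 5 of Sun, Mon ✓
Jul: 31 days, starts Tue → 5 of Tue, Wed, Thu
Aug: 31 days, starts Fri → 5 of Fri, Sat, Sun ✓
Sep: 30 days, starts Mon → 5 of Mon, Tue
Oct: 31 days, starts Wed → 5 of Wed, Thu, Fri
Nov: 30 days, starts Sat → 5 of Sat, Sun ✓
Dec: 31 days, starts Mon → 5 of Mon, Tue, Wed
Months with five Sundays: Mar, Jun, Aug, Nov.

4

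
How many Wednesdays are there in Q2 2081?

13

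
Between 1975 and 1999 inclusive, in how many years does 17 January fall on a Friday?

4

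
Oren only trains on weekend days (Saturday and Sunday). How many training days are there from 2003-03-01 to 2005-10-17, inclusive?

2003-03-01 is a Saturday.
That's 962 days from start to end, counting both.
962 = 7 × 137 + 3, so there are 137 full weeks plus 3 extra days.
Each full week contributes 2 weekend days (Sat, Sun): 137 × 2 = 274.
The 3 extra days are Saturday, Sunday, Monday — 2 of them qualify.
Total: 274 + 2 = 276.

276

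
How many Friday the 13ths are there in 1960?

The 13th falls on a Friday when the month's 13th has weekday Fri.
Jan 13 is Wed; Feb 13 is Sat; Mar 13 is Sun; Apr 13 is Wed; May 13 is Fri ✓; Jun 13 is Mon; Jul 13 is Wed; Aug 13 is Sat; Sep 13 is Tue; Oct 13 is Thu; Nov 13 is Sun; Dec 13 is Tue.
Friday the 13ths: May.

1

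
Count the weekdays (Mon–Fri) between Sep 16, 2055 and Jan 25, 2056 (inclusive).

Sep 16, 2055 is a Thursday.
That's 132 days from start to end, counting both.
132 = 7 × 18 + 6, so there are 18 full weeks plus 6 extra days.
Each full week contributes 5 weekdays (Mon–Fri): 18 × 5 = 90.
The 6 extra days are Thursday, Friday, Saturday, Sunday, Monday, Tuesday — 4 of them qualify.
Total: 90 + 4 = 94.

94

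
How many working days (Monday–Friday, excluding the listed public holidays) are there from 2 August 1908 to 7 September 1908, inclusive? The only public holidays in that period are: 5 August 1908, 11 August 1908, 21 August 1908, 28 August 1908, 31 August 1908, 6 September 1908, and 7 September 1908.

20 working days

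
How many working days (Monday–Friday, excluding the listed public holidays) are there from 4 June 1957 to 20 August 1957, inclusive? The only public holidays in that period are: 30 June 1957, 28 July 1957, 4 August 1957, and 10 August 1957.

4 June 1957 is a Tuesday.
That's 78 days from start to end, counting both.
78 = 7 × 11 + 1, so there are 11 full weeks plus 1 extra day.
Each full week contributes 5 weekdays (Mon–Fri): 11 × 5 = 55.
The 1 extra day is Tue — 1 of them qualifies.
Total: 55 + 1 = 56.
Holidays: 30 June 1957 (Sun); 28 July 1957 (Sun); 4 August 1957 (Sun); 10 August 1957 (Sat).
None of the 4 holidays fall on a weekday, so nothing to subtract.
Business days: 56 − 0 = 56.

56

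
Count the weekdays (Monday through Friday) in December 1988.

1 December 1988 is a Thursday.
From 1 December 1988 to 31 December 1988 is 31 days inclusive.
31 = 7 × 4 + 3, so there are 4 full weeks plus 3 extra days.
Each full week contributes 5 weekdays (Mon–Fri): 4 × 5 = 20.
The 3 extra days are Thursday, Friday, Saturday — 2 of them qualify.
Total: 20 + 2 = 22.

22 weekdays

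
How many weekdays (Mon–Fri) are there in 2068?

261 weekdays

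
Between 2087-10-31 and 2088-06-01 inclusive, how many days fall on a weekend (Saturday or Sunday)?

2087-10-31 is a Friday.
The range spans 215 days (inclusive of both endpoints).
215 = 7 × 30 + 5, so there are 30 full weeks plus 5 extra days.
Each full week contributes 2 weekend days (Sat, Sun): 30 × 2 = 60.
The 5 extra days are Fri, Sat, Sun, Mon, Tue — 2 of them qualify.
Total: 60 + 2 = 62.

62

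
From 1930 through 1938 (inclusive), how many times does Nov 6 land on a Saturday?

Day of week of November 6 in each year:
1930: Thu, 1931: Fri, 1932: Sun, 1933: Mon, 1934: Tue, 1935: Wed, 1936: Fri, 1937: Sat ✓, 1938: Sun
Saturdays: 1937.

1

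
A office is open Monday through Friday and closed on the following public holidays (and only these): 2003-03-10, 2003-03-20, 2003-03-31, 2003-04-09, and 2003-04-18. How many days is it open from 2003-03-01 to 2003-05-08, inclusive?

44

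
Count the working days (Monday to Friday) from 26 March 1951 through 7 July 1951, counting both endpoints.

26 March 1951 is a Monday.
That's 104 days from start to end, counting both.
104 = 7 × 14 + 6, so there are 14 full weeks plus 6 extra days.
Each full week contributes 5 weekdays (Mon–Fri): 14 × 5 = 70.
The 6 extra days are Mon, Tue, Wed, Thu, Fri, Sat — 5 of them qualify.
Total: 70 + 5 = 75.

75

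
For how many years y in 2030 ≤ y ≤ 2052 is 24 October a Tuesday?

3

Day of week of October 24 in each year:
2030: Thu, 2031: Fri, 2032: Sun, 2033: Mon, 2034: Tue ✓, 2035: Wed, 2036: Fri, 2037: Sat, 2038: Sun, 2039: Mon, 2040: Wed, 2041: Thu, 2042: Fri, 2043: Sat, 2044: Mon, 2045: Tue ✓, 2046: Wed, 2047: Thu, 2048: Sat, 2049: Sun, 2050: Mon, 2051: Tue ✓, 2052: Thu
Tuesdays: 2034, 2045, 2051.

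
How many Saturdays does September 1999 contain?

September 1, 1999 is a Wednesday.
From September 1, 1999 to September 30, 1999 is 30 days inclusive.
30 = 7 × 4 + 2, so there are 4 full weeks plus 2 extra days.
Each full week contributes one Saturday: 4 so far.
The 2 extra days are Wednesday, Thursday — none qualify.
Total: 4 + 0 = 4.

4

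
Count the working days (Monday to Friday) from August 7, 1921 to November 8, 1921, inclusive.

August 7, 1921 is a Sunday.
From August 7, 1921 to November 8, 1921 is 94 days inclusive.
94 = 7 × 13 + 3, so there are 13 full weeks plus 3 extra days.
Each full week contributes 5 weekdays (Mon–Fri): 13 × 5 = 65.
The 3 extra days are Sunday, Monday, Tuesday — 2 of them qualify.
Total: 65 + 2 = 67.

67 weekdays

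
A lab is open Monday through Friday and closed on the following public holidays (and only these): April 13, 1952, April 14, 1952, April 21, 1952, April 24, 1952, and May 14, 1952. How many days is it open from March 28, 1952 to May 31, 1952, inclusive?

42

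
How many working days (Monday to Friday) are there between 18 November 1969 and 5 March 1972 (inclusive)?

18 November 1969 is a Tuesday.
The range spans 839 days (inclusive of both endpoints).
839 = 7 × 119 + 6, so there are 119 full weeks plus 6 extra days.
Each full week contributes 5 weekdays (Mon–Fri): 119 × 5 = 595.
The 6 extra days are Tue, Wed, Thu, Fri, Sat, Sun — 4 of them qualify.
Total: 595 + 4 = 599.

599 weekdays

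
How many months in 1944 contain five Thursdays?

4

A month has five Thursdays exactly when Thursday falls within its first (length − 28) days.
Jan: 31 days, starts Sat → 5 of Sat, Sun, Mon
Feb: 29 days, starts Tue → 5 of Tue
Mar: 31 days, starts Wed → 5 of Wed, Thu, Fri ✓
Apr: 30 days, starts Sat → 5 of Sat, Sun
May: 31 days, starts Mon → 5 of Mon, Tue, Wed
Jun: 30 days, starts Thu → 5 of Thu, Fri ✓
Jul: 31 days, starts Sat → 5 of Sat, Sun, Mon
Aug: 31 days, starts Tue → 5 of Tue, Wed, Thu ✓
Sep: 30 days, starts Fri → 5 of Fri, Sat
Oct: 31 days, starts Sun → 5 of Sun, Mon, Tue
Nov: 30 days, starts Wed → 5 of Wed, Thu ✓
Dec: 31 days, starts Fri → 5 of Fri, Sat, Sun
Months with five Thursdays: Mar, Jun, Aug, Nov.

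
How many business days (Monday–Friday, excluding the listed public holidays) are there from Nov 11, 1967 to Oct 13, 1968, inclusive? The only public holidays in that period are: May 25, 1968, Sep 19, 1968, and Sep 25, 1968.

Nov 11, 1967 is a Saturday.
From Nov 11, 1967 to Oct 13, 1968 is 338 days inclusive.
338 = 7 × 48 + 2, so there are 48 full weeks plus 2 extra days.
Each full week contributes 5 weekdays (Mon–Fri): 48 × 5 = 240.
The 2 extra days are Saturday, Sunday — none qualify.
Total: 240 + 0 = 240.
Holidays: May 25, 1968 (Sat); Sep 19, 1968 (Thu); Sep 25, 1968 (Wed).
2 of the 3 holidays fall on weekdays; the rest are weekends and were already excluded.
Business days: 240 − 2 = 238.

238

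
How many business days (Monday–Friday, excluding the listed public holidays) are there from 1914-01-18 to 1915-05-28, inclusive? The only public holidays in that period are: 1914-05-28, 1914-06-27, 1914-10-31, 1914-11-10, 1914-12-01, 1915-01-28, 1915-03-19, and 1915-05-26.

349

1914-01-18 is a Sunday.
The range spans 496 days (inclusive of both endpoints).
496 = 7 × 70 + 6, so there are 70 full weeks plus 6 extra days.
Each full week contributes 5 weekdays (Mon–Fri): 70 × 5 = 350.
The 6 extra days are Sun, Mon, Tue, Wed, Thu, Fri — 5 of them qualify.
Total: 350 + 5 = 355.
Holidays: 1914-05-28 (Thu); 1914-06-27 (Sat); 1914-10-31 (Sat); 1914-11-10 (Tue); 1914-12-01 (Tue); 1915-01-28 (Thu); 1915-03-19 (Fri); 1915-05-26 (Wed).
6 of the 8 holidays fall on weekdays; the rest are weekends and were already excluded.
Business days: 355 − 6 = 349.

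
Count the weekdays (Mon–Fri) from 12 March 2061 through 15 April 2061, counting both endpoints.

12 March 2061 is a Saturday.
From 12 March 2061 to 15 April 2061 is 35 days inclusive.
35 = 7 × 5, so the span is exactly 5 full weeks.
Each full week contributes 5 weekdays (Mon–Fri): 5 × 5 = 25.
Total: 25.

25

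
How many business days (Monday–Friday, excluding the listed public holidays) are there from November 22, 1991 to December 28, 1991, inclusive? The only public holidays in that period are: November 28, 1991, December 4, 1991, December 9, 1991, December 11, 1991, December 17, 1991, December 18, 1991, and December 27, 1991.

November 22, 1991 is a Friday.
From November 22, 1991 to December 28, 1991 is 37 days inclusive.
37 = 7 × 5 + 2, so there are 5 full weeks plus 2 extra days.
Each full week contributes 5 weekdays (Mon–Fri): 5 × 5 = 25.
The 2 extra days are Friday, Saturday — 1 of them qualifies.
Total: 25 + 1 = 26.
Holidays: November 28, 1991 (Thu); December 4, 1991 (Wed); December 9, 1991 (Mon); December 11, 1991 (Wed); December 17, 1991 (Tue); December 18, 1991 (Wed); December 27, 1991 (Fri).
All 7 holidays fall on weekdays, so subtract 7.
Business days: 26 − 7 = 19.

19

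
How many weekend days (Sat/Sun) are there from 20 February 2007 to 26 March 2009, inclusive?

20 February 2007 is a Tuesday.
The range spans 766 days (inclusive of both endpoints).
766 = 7 × 109 + 3, so there are 109 full weeks plus 3 extra days.
Each full week contributes 2 weekend days (Sat, Sun): 109 × 2 = 218.
The 3 extra days are Tue, Wed, Thu — none qualify.
Total: 218 + 0 = 218.

218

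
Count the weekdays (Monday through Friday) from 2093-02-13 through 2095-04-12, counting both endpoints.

563 weekdays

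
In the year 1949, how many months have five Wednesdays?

4

A month has five Wednesdays exactly when Wednesday falls within its first (length − 28) days.
Jan: 31 days, starts Sat → 5 of Sat, Sun, Mon
Feb: 28 days, starts Tue → 5 of (none)
Mar: 31 days, starts Tue → 5 of Tue, Wed, Thu ✓
Apr: 30 days, starts Fri → 5 of Fri, Sat
May: 31 days, starts Sun → 5 of Sun, Mon, Tue
Jun: 30 days, starts Wed → 5 of Wed, Thu ✓
Jul: 31 days, starts Fri → 5 of Fri, Sat, Sun
Aug: 31 days, starts Mon → 5 of Mon, Tue, Wed ✓
Sep: 30 days, starts Thu → 5 of Thu, Fri
Oct: 31 days, starts Sat → 5 of Sat, Sun, Mon
Nov: 30 days, starts Tue → 5 of Tue, Wed ✓
Dec: 31 days, starts Thu → 5 of Thu, Fri, Sat
Months with five Wednesdays: Mar, Jun, Aug, Nov.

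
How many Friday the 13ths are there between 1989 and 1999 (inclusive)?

Friday-the-13ths by year:
1989: Jan, Oct
1990: Apr, Jul
1991: Sep, Dec
1992: Mar, Nov
1993: Aug
1994: May
1995: Jan, Oct
1996: Sep, Dec
1997: Jun
1998: Feb, Mar, Nov
1999: Aug

19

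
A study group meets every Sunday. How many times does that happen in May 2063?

4

May 1, 2063 is a Tuesday.
The range spans 31 days (inclusive of both endpoints).
31 = 7 × 4 + 3, so there are 4 full weeks plus 3 extra days.
Each full week contributes one Sunday: 4 so far.
The 3 extra days are Tue, Wed, Thu — none qualify.
Total: 4 + 0 = 4.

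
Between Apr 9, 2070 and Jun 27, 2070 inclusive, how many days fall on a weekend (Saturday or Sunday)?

22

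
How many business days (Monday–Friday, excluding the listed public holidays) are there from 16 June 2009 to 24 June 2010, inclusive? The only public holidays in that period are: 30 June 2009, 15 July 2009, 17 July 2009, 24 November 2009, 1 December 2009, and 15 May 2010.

16 June 2009 is a Tuesday.
The range spans 374 days (inclusive of both endpoints).
374 = 7 × 53 + 3, so there are 53 full weeks plus 3 extra days.
Each full week contributes 5 weekdays (Mon–Fri): 53 × 5 = 265.
The 3 extra days are Tuesday, Wednesday, Thursday — 3 of them qualify.
Total: 265 + 3 = 268.
Holidays: 30 June 2009 (Tue); 15 July 2009 (Wed); 17 July 2009 (Fri); 24 November 2009 (Tue); 1 December 2009 (Tue); 15 May 2010 (Sat).
5 of the 6 holidays fall on weekdays; the rest are weekends and were already excluded.
Business days: 268 − 5 = 263.

263 business days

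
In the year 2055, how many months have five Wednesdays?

4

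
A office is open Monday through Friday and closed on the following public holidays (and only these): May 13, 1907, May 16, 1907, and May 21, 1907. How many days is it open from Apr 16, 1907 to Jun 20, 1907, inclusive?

45

Apr 16, 1907 is a Tuesday.
The range spans 66 days (inclusive of both endpoints).
66 = 7 × 9 + 3, so there are 9 full weeks plus 3 extra days.
Each full week contributes 5 weekdays (Mon–Fri): 9 × 5 = 45.
The 3 extra days are Tuesday, Wednesday, Thursday — 3 of them qualify.
Total: 45 + 3 = 48.
Holidays: May 13, 1907 (Mon); May 16, 1907 (Thu); May 21, 1907 (Tue).
All 3 holidays fall on weekdays, so subtract 3.
Business days: 48 − 3 = 45.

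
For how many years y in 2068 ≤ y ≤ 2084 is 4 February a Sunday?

2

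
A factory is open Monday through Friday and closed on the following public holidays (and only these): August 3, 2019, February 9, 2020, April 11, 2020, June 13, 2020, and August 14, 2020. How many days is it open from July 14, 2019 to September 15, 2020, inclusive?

July 14, 2019 is a Sunday.
That's 430 days from start to end, counting both.
430 = 7 × 61 + 3, so there are 61 full weeks plus 3 extra days.
Each full week contributes 5 weekdays (Mon–Fri): 61 × 5 = 305.
The 3 extra days are Sun, Mon, Tue — 2 of them qualify.
Total: 305 + 2 = 307.
Holidays: August 3, 2019 (Sat); February 9, 2020 (Sun); April 11, 2020 (Sat); June 13, 2020 (Sat); August 14, 2020 (Fri).
1 of the 5 holidays fall on weekdays; the rest are weekends and were already excluded.
Business days: 307 − 1 = 306.

306 working days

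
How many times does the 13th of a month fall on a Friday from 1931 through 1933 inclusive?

6

Friday-the-13ths by year:
1931: Feb, Mar, Nov
1932: May
1933: Jan, Oct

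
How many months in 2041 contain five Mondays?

4

A month has five Mondays exactly when Monday falls within its first (length − 28) days.
Jan: 31 days, starts Tue → 5 of Tue, Wed, Thu
Feb: 28 days, starts Fri → 5 of (none)
Mar: 31 days, starts Fri → 5 of Fri, Sat, Sun
Apr: 30 days, starts Mon → 5 of Mon, Tue ✓
May: 31 days, starts Wed → 5 of Wed, Thu, Fri
Jun: 30 days, starts Sat → 5 of Sat, Sun
Jul: 31 days, starts Mon → 5 of Mon, Tue, Wed ✓
Aug: 31 days, starts Thu → 5 of Thu, Fri, Sat
Sep: 30 days, starts Sun → 5 of Sun, Mon ✓
Oct: 31 days, starts Tue → 5 of Tue, Wed, Thu
Nov: 30 days, starts Fri → 5 of Fri, Sat
Dec: 31 days, starts Sun → 5 of Sun, Mon, Tue ✓
Months with five Mondays: Apr, Jul, Sep, Dec.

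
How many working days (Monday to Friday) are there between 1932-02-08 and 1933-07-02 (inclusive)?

365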